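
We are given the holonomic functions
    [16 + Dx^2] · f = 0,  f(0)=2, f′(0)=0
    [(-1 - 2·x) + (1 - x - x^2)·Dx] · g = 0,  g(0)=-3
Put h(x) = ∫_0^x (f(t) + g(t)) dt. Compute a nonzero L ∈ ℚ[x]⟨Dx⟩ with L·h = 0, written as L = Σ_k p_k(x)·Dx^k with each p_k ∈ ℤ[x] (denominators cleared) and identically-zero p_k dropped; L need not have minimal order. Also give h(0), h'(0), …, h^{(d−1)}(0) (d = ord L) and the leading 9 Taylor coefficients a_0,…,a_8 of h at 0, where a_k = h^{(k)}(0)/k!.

f: a_k = 2, 0, -16, 0, 64/3, 0, -512/45, 0, 1024/315, …
g: a_k = -3, -3, -6, -9, -15, -24, -39, -63, -102, …
h₀=f+g: left-lcm gives L₀, ord ≤ 3.
Integrate: L := L₀·Dx.
L = (-272 - 384·x + 352·x^2 - 192·x^3 - 640·x^4 - 256·x^5)·Dx + (160 - 368·x - 32·x^2 + 544·x^3 - 48·x^4 - 384·x^5 - 128·x^6)·Dx^2 + (-17 - 24·x + 22·x^2 - 12·x^3 - 40·x^4 - 16·x^5)·Dx^3 + (10 - 23·x - 2·x^2 + 34·x^3 - 3·x^4 - 24·x^5 - 8·x^6)·Dx^4  (order 4).
h: a_k = 0, -1, -3/2, -22/3, -9/4, 19/15, -4, -2267/315, -63/8, …
ICs: h(0) = 0, h′(0) = -1, h′′(0) = -3, h′′′(0) = -44.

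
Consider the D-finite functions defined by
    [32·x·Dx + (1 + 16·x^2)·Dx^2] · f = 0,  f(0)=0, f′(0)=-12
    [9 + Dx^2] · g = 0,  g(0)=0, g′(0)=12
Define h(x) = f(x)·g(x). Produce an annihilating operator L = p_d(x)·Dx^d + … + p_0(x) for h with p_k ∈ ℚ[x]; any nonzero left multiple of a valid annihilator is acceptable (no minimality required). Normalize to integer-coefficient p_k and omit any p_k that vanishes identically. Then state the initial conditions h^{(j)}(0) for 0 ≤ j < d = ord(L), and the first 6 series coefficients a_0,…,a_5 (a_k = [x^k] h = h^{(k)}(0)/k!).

f: a_k = 0, -12, 0, 64, 0, -3072/5, …
g: a_k = 0, 12, 0, -18, 0, 81/10, …
h₀=f·g: eliminate ⇒ L₀, order ≤ 2·2.
L = (16425 + 696384·x^2 + 2778624·x^4 + 11943936·x^6 + 47775744·x^8) + (23616·x + 543744·x^3 + 3981312·x^5 + 21233664·x^7)·Dx + (2050 + 87168·x^2 + 470016·x^4 + 2654208·x^6 + 10616832·x^8)·Dx^2 + (2624·x + 60416·x^3 + 442368·x^5 + 2359296·x^7)·Dx^3 + (25 + 1088·x^2 + 17920·x^4 + 147456·x^6 + 589824·x^8)·Dx^4  (order 4).
h: a_k = 0, 0, -144, 0, 984, 0, …
ICs: h(0) = 0, h′(0) = 0, h′′(0) = -288, h′′′(0) = 0.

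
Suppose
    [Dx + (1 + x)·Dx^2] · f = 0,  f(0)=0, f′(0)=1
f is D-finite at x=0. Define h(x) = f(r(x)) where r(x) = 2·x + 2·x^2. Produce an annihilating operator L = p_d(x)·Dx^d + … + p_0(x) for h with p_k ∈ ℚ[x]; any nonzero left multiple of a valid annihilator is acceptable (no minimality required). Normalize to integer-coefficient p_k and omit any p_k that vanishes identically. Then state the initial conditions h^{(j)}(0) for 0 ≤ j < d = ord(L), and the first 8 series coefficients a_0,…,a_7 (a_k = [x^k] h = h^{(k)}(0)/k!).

f: a_k = 0, 1, -1/2, 1/3, -1/4, 1/5, -1/6, 1/7, …
L₀ from L_f via x↦r, Dx↦r'^{-1}Dx.
L = (4·x + 4·x^2)·Dx + (1 + 4·x + 6·x^2 + 4·x^3)·Dx^2  (order 2).
h: a_k = 0, 2, 0, -4/3, 2, -8/5, 0, 16/7, …
ICs: h(0) = 0, h′(0) = 2.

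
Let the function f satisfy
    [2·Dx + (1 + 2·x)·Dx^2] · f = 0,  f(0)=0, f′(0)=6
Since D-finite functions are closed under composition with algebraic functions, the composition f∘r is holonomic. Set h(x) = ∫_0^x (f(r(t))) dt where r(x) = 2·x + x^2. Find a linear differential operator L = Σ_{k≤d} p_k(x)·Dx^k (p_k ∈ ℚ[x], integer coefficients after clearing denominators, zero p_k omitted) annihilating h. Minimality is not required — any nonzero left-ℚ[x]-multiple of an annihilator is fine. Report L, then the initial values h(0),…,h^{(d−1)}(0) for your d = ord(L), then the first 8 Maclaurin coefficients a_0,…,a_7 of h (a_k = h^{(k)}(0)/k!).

f: a_k = 0, 6, -6, 8, -12, 96/5, -32, 384/7, …
Change of var in L_f (x↦r) gives L₀.
Integrate: L := L₀·Dx.
L = (3 + 4·x + 2·x^2)·Dx^2 + (1 + 5·x + 6·x^2 + 2·x^3)·Dx^3  (order 3).
h: a_k = 0, 0, 6, -6, 10, -102/5, 232/5, -792/7, …
ICs: h(0) = 0, h′(0) = 0, h′′(0) = 12.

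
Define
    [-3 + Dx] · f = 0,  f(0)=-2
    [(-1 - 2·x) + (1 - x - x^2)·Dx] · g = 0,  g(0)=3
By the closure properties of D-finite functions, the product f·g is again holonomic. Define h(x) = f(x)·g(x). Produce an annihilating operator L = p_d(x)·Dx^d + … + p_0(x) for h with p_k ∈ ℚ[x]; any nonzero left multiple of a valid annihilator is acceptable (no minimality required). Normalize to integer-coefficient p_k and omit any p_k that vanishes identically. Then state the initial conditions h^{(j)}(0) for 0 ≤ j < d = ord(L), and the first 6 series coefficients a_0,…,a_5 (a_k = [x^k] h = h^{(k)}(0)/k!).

f: a_k = -2, -6, -9, -9, -27/4, -81/20, …
g: a_k = 3, 3, 6, 9, 15, 24, …
h₀=f·g: eliminate ⇒ L₀, order ≤ 1·1.
L = (4 - x - 3·x^2) + (-1 + x + x^2)·Dx  (order 1).
h: a_k = -6, -24, -57, -108, -741/4, -1527/5, …
ICs: h(0) = -6.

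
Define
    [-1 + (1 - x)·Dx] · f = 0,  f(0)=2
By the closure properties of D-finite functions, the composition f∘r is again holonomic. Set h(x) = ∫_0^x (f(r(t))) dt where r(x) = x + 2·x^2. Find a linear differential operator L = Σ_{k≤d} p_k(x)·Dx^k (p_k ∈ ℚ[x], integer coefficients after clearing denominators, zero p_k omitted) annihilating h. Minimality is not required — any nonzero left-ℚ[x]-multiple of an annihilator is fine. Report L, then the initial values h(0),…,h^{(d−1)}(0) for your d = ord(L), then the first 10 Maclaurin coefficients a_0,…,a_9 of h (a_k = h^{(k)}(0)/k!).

L = (1 + 4·x)·Dx + (-1 + x + 2·x^2)·Dx^2  (order 2).
h: a_k = 0, 2, 1, 2, 5/2, 22/5, 7, 86/7, 85/4, 38, …
ICs: h(0) = 0, h′(0) = 2.

f: a_k = 2, 2, 2, 2, 2, 2, 2, 2, 2, 2, …
h₀=f(r): pull back L_f along r ⇒ L₀.
Integrate: L := L₀·Dx.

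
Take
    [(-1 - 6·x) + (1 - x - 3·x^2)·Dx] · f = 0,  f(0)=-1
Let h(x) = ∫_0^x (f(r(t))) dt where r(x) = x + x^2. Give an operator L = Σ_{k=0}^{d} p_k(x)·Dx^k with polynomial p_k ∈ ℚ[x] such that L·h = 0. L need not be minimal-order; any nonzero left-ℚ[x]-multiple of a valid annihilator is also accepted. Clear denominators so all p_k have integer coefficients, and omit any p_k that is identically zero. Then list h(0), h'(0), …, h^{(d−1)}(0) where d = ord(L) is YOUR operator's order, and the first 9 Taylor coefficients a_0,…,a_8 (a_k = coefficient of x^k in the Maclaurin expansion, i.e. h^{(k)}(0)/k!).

L = (1 + 8·x + 18·x^2 + 12·x^3)·Dx + (-1 + x + 4·x^2 + 6·x^3 + 3·x^4)·Dx^2  (order 2).
h: a_k = 0, -1, -1/2, -5/3, -15/4, -44/5, -137/6, -418/7, -1275/8, …
ICs: h(0) = 0, h′(0) = -1.

f: a_k = -1, -1, -4, -7, -19, -40, -97, -217, -508, …
Change of var in L_f (x↦r) gives L₀.
h=∫h₀ ⇒ L = L₀·Dx.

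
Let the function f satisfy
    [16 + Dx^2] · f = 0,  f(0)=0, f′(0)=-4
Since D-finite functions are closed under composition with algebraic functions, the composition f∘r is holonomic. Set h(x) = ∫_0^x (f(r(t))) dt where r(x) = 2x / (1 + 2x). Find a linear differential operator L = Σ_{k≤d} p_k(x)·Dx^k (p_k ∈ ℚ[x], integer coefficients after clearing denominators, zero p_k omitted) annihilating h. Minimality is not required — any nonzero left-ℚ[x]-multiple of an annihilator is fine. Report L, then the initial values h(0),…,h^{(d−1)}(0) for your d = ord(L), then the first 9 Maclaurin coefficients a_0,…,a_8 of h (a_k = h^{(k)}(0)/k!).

f: a_k = 0, -4, 0, 32/3, 0, -128/15, 0, 1024/315, 0, …
h₀=f(r): pull back L_f along r ⇒ L₀.
h=∫₀ˣh₀: take L = L₀·Dx.
L = 64·Dx + (4 + 24·x + 48·x^2 + 32·x^3)·Dx^2 + (1 + 8·x + 24·x^2 + 32·x^3 + 16·x^4)·Dx^3  (order 3).
h: a_k = 0, 0, -4, 16/3, 40/3, -448/5, 12352/45, -3840/7, 157504/315, …
ICs: h(0) = 0, h′(0) = 0, h′′(0) = -8.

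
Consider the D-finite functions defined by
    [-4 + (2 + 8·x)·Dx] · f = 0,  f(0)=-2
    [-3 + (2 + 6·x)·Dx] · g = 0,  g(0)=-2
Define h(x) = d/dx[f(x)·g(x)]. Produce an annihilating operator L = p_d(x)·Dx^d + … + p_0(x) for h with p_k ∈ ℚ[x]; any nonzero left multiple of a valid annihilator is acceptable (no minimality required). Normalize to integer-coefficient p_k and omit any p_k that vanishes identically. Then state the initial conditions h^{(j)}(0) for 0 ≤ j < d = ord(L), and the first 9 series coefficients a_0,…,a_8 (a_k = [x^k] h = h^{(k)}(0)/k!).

f: a_k = -2, -4, 4, -8, 20, -56, 168, -528, 1716, …
g: a_k = -2, -3, 9/4, -27/8, 405/64, -1701/128, 15309/512, -72171/1024, 2814669/16384, …
L₀ := L_f ⊗_s L_g (sym. prod.), ord ≤ 1.
Derive L from L₀ (diff closure).
L = -1 + (-14 - 146·x - 504·x^2 - 576·x^3)·Dx  (order 1).
h: a_k = 14, -1, 21/4, -197/8, 6965/64, -59391/128, 989457/512, -8111661/1024, 526051701/16384, …
ICs: h(0) = 14.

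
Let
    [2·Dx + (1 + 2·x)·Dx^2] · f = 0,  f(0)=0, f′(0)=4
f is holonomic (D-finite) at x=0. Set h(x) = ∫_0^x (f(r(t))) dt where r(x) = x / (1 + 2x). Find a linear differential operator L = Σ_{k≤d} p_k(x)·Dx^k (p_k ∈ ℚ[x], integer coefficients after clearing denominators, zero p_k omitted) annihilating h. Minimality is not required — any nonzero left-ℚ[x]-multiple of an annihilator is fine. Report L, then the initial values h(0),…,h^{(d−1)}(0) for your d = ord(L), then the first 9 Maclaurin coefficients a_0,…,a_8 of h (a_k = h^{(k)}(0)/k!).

f: a_k = 0, 4, -4, 16/3, -8, 64/5, -64/3, 256/7, -64, …
L₀ from L_f via x↦r, Dx↦r'^{-1}Dx.
Integrate: L := L₀·Dx.
L = (6 + 16·x)·Dx^2 + (1 + 6·x + 8·x^2)·Dx^3  (order 3).
h: a_k = 0, 0, 2, -4, 28/3, -24, 992/15, -192, 4064/7, …
ICs: h(0) = 0, h′(0) = 0, h′′(0) = 4.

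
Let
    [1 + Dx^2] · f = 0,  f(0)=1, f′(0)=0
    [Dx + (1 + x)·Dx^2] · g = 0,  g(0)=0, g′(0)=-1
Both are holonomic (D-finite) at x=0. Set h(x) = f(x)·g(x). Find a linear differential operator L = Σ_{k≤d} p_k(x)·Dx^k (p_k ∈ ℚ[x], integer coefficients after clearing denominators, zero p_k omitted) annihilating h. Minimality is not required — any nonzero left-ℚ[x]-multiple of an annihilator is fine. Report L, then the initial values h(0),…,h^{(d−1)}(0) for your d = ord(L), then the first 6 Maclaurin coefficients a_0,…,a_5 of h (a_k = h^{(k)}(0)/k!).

L = (-3 + 6·x + 19·x^2 + 16·x^3 + 4·x^4) + (4 + 20·x + 24·x^2 + 8·x^3)·Dx + (20·x + 42·x^2 + 32·x^3 + 8·x^4)·Dx^2 + (4 + 20·x + 24·x^2 + 8·x^3)·Dx^3 + (3 + 14·x + 23·x^2 + 16·x^3 + 4·x^4)·Dx^4  (order 4).
h: a_k = 0, -1, 1/2, 1/6, 0, -3/40, …
ICs: h(0) = 0, h′(0) = -1, h′′(0) = 1, h′′′(0) = 1.

f: a_k = 1, 0, -1/2, 0, 1/24, 0, …
g: a_k = 0, -1, 1/2, -1/3, 1/4, -1/5, …
Product ⇒ symmetric product L₀, ord ≤ 4.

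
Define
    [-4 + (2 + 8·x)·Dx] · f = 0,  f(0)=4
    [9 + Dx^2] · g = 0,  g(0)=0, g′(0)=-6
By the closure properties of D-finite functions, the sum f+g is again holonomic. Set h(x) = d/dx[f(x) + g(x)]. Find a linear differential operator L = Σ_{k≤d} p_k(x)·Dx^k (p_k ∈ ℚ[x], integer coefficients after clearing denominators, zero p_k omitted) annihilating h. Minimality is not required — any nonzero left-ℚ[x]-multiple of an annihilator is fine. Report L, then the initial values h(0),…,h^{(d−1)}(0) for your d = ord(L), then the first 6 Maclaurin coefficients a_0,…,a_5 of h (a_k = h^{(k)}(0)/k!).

f: a_k = 4, 8, -8, 16, -40, 112, …
g: a_k = 0, -6, 0, 9, 0, -81/20, …
Weyl lclm of L_f,L_g ⇒ L₀ (ord ≤ 3).
h=h₀': d/dx-closure on L₀ ⇒ L.
L = (-414 - 432·x - 864·x^2) + (-63 - 468·x - 1296·x^2 - 1728·x^3)·Dx + (-46 - 48·x - 96·x^2)·Dx^2 + (-7 - 52·x - 144·x^2 - 192·x^3)·Dx^3  (order 3).
h: a_k = 2, -16, 75, -160, 2159/4, -2016, …
ICs: h(0) = 2, h′(0) = -16, h′′(0) = 150.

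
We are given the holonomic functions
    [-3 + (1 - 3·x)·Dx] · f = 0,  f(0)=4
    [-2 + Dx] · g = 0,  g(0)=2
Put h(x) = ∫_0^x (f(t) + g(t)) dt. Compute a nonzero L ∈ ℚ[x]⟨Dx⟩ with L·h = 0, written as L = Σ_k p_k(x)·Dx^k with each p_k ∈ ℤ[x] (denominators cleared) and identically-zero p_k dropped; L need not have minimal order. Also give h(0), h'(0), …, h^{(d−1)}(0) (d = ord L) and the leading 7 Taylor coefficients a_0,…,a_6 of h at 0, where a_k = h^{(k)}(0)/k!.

L = (-24 - 36·x)·Dx + (14 + 24·x - 36·x^2)·Dx^2 + (-1 - 3·x + 18·x^2)·Dx^3  (order 3).
h: a_k = 0, 6, 8, 40/3, 83/3, 976/15, 7294/45, …
ICs: h(0) = 0, h′(0) = 6, h′′(0) = 16.

f: a_k = 4, 12, 36, 108, 324, 972, 2916, …
g: a_k = 2, 4, 4, 8/3, 4/3, 8/15, 8/45, …
h₀=f+g: left-lcm gives L₀, ord ≤ 2.
Integrate: L := L₀·Dx.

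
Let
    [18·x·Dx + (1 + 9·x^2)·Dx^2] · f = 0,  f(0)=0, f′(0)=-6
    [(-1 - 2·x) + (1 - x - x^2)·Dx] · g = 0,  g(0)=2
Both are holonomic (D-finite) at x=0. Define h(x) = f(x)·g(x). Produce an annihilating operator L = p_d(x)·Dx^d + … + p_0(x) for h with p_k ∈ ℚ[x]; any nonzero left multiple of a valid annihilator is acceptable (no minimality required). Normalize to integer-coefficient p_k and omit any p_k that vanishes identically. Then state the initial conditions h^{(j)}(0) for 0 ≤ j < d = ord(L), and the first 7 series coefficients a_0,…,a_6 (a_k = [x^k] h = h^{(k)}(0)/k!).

L = (2 + 18·x + 54·x^2) + (2 - 14·x + 36·x^2 + 54·x^3)·Dx + (-1 + x - 8·x^2 + 9·x^3 + 9·x^4)·Dx^2  (order 2).
h: a_k = 0, -12, -12, 12, 0, -912/5, -912/5, …
ICs: h(0) = 0, h′(0) = -12.

f: a_k = 0, -6, 0, 18, 0, -486/5, 0, …
g: a_k = 2, 2, 4, 6, 10, 16, 26, …
Sym-product of L_f,L_g gives L₀ (≤ ord 2).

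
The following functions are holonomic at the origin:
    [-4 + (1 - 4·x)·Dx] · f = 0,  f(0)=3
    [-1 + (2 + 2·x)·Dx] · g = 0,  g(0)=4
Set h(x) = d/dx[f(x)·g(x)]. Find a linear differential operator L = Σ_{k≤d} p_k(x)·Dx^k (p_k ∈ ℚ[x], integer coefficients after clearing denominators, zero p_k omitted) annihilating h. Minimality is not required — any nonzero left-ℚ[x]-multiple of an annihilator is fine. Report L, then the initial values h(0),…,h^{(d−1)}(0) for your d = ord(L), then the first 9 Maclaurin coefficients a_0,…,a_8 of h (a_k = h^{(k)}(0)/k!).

L = (143 + 216·x + 48·x^2) + (-18 + 46·x + 96·x^2 + 32·x^3)·Dx  (order 1).
h: a_k = 54, 429, 10305/4, 109905/8, 4396305/64, 42204339/128, 787815021/512, 7202878905/1024, 518607300465/16384, …
ICs: h(0) = 54.

f: a_k = 3, 12, 48, 192, 768, 3072, 12288, 49152, 196608, …
g: a_k = 4, 2, -1/2, 1/4, -5/32, 7/64, -21/256, 33/512, -429/8192, …
h₀=f·g: eliminate ⇒ L₀, order ≤ 1·1.
Derive L from L₀ (diff closure).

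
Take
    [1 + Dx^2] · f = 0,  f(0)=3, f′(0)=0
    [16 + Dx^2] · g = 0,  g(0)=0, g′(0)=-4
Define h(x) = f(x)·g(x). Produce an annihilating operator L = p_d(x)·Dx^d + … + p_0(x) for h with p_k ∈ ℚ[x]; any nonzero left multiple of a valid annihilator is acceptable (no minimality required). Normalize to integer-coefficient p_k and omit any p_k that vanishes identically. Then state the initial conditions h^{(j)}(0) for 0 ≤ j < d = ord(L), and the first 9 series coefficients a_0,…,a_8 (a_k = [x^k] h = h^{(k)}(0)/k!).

L = 225 + 34·Dx^2 + Dx^4  (order 4).
h: a_k = 0, -12, 0, 38, 0, -421/10, 0, 10039/420, 0, …
ICs: h(0) = 0, h′(0) = -12, h′′(0) = 0, h′′′(0) = 228.

f: a_k = 3, 0, -3/2, 0, 1/8, 0, -1/240, 0, 1/13440, …
g: a_k = 0, -4, 0, 32/3, 0, -128/15, 0, 1024/315, 0, …
Sym-product of L_f,L_g gives L₀ (≤ ord 4).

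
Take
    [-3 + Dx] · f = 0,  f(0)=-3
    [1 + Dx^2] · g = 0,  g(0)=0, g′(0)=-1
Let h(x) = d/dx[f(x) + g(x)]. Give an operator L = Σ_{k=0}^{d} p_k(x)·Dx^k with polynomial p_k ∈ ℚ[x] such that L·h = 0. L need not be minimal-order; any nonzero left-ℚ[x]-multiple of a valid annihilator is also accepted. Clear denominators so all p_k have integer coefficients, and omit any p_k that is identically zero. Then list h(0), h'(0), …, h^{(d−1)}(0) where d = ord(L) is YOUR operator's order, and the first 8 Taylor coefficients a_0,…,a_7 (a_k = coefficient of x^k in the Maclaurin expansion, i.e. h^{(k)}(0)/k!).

L = 3 - Dx + 3·Dx^2 - Dx^3  (order 3).
h: a_k = -10, -27, -40, -81/2, -365/12, -729/40, -82/9, -2187/560, …
ICs: h(0) = -10, h′(0) = -27, h′′(0) = -80.

f: a_k = -3, -9, -27/2, -27/2, -81/8, -243/40, -243/80, -729/560, …
g: a_k = 0, -1, 0, 1/6, 0, -1/120, 0, 1/5040, …
Weyl lclm of L_f,L_g ⇒ L₀ (ord ≤ 3).
h=h₀': d/dx-closure on L₀ ⇒ L.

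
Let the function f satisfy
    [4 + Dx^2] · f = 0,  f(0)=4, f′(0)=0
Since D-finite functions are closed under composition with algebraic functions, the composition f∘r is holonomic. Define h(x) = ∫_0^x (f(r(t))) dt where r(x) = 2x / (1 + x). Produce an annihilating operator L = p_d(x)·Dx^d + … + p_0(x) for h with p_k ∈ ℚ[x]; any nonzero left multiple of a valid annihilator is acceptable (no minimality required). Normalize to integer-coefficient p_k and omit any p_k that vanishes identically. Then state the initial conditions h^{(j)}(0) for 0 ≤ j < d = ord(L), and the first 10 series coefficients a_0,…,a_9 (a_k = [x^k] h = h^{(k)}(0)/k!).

L = 16·Dx + (2 + 6·x + 6·x^2 + 2·x^3)·Dx^2 + (1 + 4·x + 6·x^2 + 4·x^3 + x^4)·Dx^3  (order 3).
h: a_k = 0, 4, 0, -32/3, 16, -32/3, -64/9, 1568/45, -328/5, 50272/567, …
ICs: h(0) = 0, h′(0) = 4, h′′(0) = 0.

f: a_k = 4, 0, -8, 0, 8/3, 0, -16/45, 0, 8/315, 0, …
Substitute x→r, Dx→(1/r')Dx; clear ⇒ L₀.
h=∫h₀ ⇒ L = L₀·Dx.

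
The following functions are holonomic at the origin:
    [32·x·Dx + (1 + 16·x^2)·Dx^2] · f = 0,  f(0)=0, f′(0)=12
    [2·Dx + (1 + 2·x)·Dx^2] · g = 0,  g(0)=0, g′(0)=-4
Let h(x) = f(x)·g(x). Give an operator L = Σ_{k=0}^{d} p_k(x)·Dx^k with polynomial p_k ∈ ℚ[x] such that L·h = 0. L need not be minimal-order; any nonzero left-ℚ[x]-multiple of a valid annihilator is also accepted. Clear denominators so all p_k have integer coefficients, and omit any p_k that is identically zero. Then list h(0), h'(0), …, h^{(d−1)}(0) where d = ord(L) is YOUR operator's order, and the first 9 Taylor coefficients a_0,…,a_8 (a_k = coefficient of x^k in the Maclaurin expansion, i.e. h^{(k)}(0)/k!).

f: a_k = 0, 12, 0, -64, 0, 3072/5, 0, -49152/7, 0, …
g: a_k = 0, -4, 4, -16/3, 8, -64/5, 64/3, -256/7, 64, …
f·g: L₀ = L_f ⊗_s L_g, ord ≤ 2·2.
L = (2304 + 8960·x + 114688·x^2 + 552960·x^3 + 983040·x^4 + 851968·x^5 + 1048576·x^7)·Dx + (1032 + 14720·x + 111872·x^2 + 616448·x^3 + 1884160·x^4 + 3047424·x^5 + 2293760·x^6 + 1572864·x^7 + 3670016·x^8)·Dx^2 + (72 + 2512·x + 19968·x^2 + 99072·x^3 + 393216·x^4 + 1019904·x^5 + 1572864·x^6 + 1376256·x^7 + 1572864·x^8 + 2097152·x^9)·Dx^3 + (17 + 132·x + 964·x^2 + 4864·x^3 + 18432·x^4 + 55296·x^5 + 129024·x^6 + 196608·x^7 + 196608·x^8 + 262144·x^9 + 262144·x^10)·Dx^4  (order 4).
h: a_k = 0, 0, -48, 48, 192, -160, -34048/15, 11008/5, 125952/5, …
ICs: h(0) = 0, h′(0) = 0, h′′(0) = -96, h′′′(0) = 288.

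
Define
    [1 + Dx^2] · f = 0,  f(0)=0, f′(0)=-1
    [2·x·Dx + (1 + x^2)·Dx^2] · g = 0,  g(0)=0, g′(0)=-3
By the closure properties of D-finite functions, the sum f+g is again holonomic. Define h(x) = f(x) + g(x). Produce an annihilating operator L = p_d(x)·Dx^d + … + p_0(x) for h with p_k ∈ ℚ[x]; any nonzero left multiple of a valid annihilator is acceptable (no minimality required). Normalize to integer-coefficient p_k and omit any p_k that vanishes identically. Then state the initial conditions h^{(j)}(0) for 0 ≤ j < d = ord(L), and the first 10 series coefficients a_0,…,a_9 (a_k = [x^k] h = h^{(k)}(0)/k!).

L = (-22·x + 28·x^3 + 2·x^5)·Dx + (-1 + 7·x^2 + 9·x^4 + x^6)·Dx^2 + (-22·x + 28·x^3 + 2·x^5)·Dx^3 + (-1 + 7·x^2 + 9·x^4 + x^6)·Dx^4  (order 4).
h: a_k = 0, -4, 0, 7/6, 0, -73/120, 0, 2161/5040, 0, -120961/362880, …
ICs: h(0) = 0, h′(0) = -4, h′′(0) = 0, h′′′(0) = 7.

f: a_k = 0, -1, 0, 1/6, 0, -1/120, 0, 1/5040, 0, -1/362880, …
g: a_k = 0, -3, 0, 1, 0, -3/5, 0, 3/7, 0, -1/3, …
h₀=f+g: left-lcm gives L₀, ord ≤ 4.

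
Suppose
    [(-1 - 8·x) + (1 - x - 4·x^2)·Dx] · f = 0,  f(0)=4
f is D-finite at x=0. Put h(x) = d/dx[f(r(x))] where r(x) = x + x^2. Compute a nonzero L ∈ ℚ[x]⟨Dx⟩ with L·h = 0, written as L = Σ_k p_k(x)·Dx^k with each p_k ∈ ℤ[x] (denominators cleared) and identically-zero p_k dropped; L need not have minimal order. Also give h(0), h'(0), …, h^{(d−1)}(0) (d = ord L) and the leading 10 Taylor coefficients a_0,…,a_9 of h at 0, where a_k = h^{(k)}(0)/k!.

L = (12 + 78·x + 246·x^2 + 656·x^3 + 1128·x^4 + 960·x^5 + 320·x^6) + (-1 - 9·x - 9·x^2 + 66·x^3 + 220·x^4 + 312·x^5 + 224·x^6 + 64·x^7)·Dx  (order 1).
h: a_k = 4, 48, 228, 976, 4160, 16536, 64204, 244672, 916380, 3391400, …
ICs: h(0) = 4.

f: a_k = 4, 4, 20, 36, 116, 260, 724, 1764, 4660, 11716, …
Substitute x→r, Dx→(1/r')Dx; clear ⇒ L₀.
h=h₀': d/dx-closure on L₀ ⇒ L.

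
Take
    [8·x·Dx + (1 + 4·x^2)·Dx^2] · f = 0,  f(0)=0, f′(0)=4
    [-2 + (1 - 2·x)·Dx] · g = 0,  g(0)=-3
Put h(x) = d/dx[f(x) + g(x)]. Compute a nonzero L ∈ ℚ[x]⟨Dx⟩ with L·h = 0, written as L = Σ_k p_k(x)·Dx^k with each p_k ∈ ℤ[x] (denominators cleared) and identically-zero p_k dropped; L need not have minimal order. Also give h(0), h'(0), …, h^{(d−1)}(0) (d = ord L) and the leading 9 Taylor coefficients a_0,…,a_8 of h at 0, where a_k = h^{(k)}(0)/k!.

f: a_k = 0, 4, 0, -16/3, 0, 64/5, 0, -256/7, 0, …
g: a_k = -3, -6, -12, -24, -48, -96, -192, -384, -768, …
h₀=f+g: left-lcm gives L₀, ord ≤ 3.
h₀' ⇒ L via d/dx closure of L₀.
L = (8 - 64·x - 96·x^2) + (-8 + 8·x - 32·x^2 - 96·x^3)·Dx + (1 - 16·x^4)·Dx^2  (order 2).
h: a_k = -2, -24, -88, -192, -416, -1152, -2944, -6144, -12800, …
ICs: h(0) = -2, h′(0) = -24.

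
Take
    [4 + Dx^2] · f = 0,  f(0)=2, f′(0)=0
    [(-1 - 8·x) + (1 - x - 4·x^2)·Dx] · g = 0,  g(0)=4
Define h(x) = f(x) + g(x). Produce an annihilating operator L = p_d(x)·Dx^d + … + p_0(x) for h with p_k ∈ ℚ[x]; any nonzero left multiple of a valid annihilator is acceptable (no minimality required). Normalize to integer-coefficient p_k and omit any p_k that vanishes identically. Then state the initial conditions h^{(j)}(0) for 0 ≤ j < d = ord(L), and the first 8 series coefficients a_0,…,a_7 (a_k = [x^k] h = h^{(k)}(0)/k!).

f: a_k = 2, 0, -4, 0, 4/3, 0, -8/45, 0, …
g: a_k = 4, 4, 20, 36, 116, 260, 724, 1764, …
Weyl lclm of L_f,L_g ⇒ L₀ (ord ≤ 3).
L = (-116 - 1008·x - 968·x^2 - 2688·x^3 - 640·x^4 - 1024·x^5) + (28 + 4·x - 8·x^2 - 200·x^3 - 480·x^4 - 384·x^5 - 512·x^6)·Dx + (-29 - 252·x - 242·x^2 - 672·x^3 - 160·x^4 - 256·x^5)·Dx^2 + (7 + x - 2·x^2 - 50·x^3 - 120·x^4 - 96·x^5 - 128·x^6)·Dx^3  (order 3).
h: a_k = 6, 4, 16, 36, 352/3, 260, 32572/45, 1764, …
ICs: h(0) = 6, h′(0) = 4, h′′(0) = 32.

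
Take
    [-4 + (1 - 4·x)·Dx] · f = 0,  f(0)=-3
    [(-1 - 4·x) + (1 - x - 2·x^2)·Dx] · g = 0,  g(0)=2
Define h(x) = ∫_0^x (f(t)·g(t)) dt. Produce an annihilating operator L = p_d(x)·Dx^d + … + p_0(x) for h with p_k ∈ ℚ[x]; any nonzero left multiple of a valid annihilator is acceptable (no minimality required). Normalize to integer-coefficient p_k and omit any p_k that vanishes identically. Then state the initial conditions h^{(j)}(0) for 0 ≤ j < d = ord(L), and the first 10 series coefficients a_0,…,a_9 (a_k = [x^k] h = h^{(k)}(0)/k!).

L = (-5 + 4·x + 24·x^2)·Dx + (1 - 5·x + 2·x^2 + 8·x^3)·Dx^2  (order 2).
h: a_k = 0, -6, -15, -46, -291/2, -2394/5, -1617, -39066/7, -78387/4, -209374/3, …
ICs: h(0) = 0, h′(0) = -6.

f: a_k = -3, -12, -48, -192, -768, -3072, -12288, -49152, -196608, -786432, …
g: a_k = 2, 2, 6, 10, 22, 42, 86, 170, 342, 682, …
Product ⇒ symmetric product L₀, ord ≤ 1.
∫: right-multiply L₀ by Dx.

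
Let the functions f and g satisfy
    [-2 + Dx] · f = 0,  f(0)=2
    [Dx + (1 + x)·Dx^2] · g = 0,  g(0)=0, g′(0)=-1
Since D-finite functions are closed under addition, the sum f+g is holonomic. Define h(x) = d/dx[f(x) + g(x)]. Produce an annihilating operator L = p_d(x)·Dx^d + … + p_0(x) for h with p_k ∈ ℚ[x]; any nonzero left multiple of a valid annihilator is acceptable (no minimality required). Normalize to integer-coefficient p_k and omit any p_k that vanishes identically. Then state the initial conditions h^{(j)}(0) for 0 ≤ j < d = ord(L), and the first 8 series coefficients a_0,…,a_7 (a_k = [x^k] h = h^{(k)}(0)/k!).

f: a_k = 2, 4, 4, 8/3, 4/3, 8/15, 8/45, 16/315, …
g: a_k = 0, -1, 1/2, -1/3, 1/4, -1/5, 1/6, -1/7, …
h₀=f+g: left-lcm gives L₀, ord ≤ 3.
Derive L from L₀ (diff closure).
L = (-8 - 4·x) + (-2 - 8·x - 4·x^2)·Dx + (3 + 5·x + 2·x^2)·Dx^2  (order 2).
h: a_k = 3, 9, 7, 19/3, 5/3, 31/15, -29/45, 347/315, …
ICs: h(0) = 3, h′(0) = 9.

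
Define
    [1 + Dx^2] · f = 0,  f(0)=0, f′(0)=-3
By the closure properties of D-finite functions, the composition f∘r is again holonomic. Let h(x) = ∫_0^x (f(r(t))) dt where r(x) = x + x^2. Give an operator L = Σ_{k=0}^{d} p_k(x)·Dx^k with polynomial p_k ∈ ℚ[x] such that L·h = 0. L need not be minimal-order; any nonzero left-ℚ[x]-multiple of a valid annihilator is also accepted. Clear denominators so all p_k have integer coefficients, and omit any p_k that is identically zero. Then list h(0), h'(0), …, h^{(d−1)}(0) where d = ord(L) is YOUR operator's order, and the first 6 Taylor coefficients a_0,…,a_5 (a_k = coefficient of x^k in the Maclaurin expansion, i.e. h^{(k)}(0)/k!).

f: a_k = 0, -3, 0, 1/2, 0, -1/40, …
Change of var in L_f (x↦r) gives L₀.
h=∫₀ˣh₀: take L = L₀·Dx.
L = (1 + 6·x + 12·x^2 + 8·x^3)·Dx - 2·Dx^2 + (1 + 2·x)·Dx^3  (order 3).
h: a_k = 0, 0, -3/2, -1, 1/8, 3/10, …
ICs: h(0) = 0, h′(0) = 0, h′′(0) = -3.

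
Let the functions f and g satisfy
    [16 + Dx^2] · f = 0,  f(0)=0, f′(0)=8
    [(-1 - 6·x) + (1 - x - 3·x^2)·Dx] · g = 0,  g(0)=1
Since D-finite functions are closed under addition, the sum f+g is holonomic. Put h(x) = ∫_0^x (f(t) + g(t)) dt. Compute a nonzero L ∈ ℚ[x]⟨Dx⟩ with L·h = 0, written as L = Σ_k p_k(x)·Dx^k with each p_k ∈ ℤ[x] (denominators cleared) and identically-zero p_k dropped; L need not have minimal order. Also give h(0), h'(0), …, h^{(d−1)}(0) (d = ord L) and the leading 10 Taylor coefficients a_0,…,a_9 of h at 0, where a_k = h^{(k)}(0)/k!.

L = (-464 - 2816·x - 416·x^2 - 2112·x^3 - 5760·x^4 - 6912·x^5)·Dx + (192 - 304·x - 672·x^2 + 1312·x^3 + 1008·x^4 - 3456·x^5 - 3456·x^6)·Dx^2 + (-29 - 176·x - 26·x^2 - 132·x^3 - 360·x^4 - 432·x^5)·Dx^3 + (12 - 19·x - 42·x^2 + 82·x^3 + 63·x^4 - 216·x^5 - 216·x^6)·Dx^4  (order 4).
h: a_k = 0, 1, 9/2, 4/3, -43/12, 19/5, 428/45, 97/7, 66307/2520, 508/9, …
ICs: h(0) = 0, h′(0) = 1, h′′(0) = 9, h′′′(0) = 8.

f: a_k = 0, 8, 0, -64/3, 0, 256/15, 0, -2048/315, 0, 4096/2835, …
g: a_k = 1, 1, 4, 7, 19, 40, 97, 217, 508, 1159, …
Sum ⇒ L₀ = lclm(L_f,L_g) in ℚ(x)⟨Dx⟩.
Integrate: L := L₀·Dx.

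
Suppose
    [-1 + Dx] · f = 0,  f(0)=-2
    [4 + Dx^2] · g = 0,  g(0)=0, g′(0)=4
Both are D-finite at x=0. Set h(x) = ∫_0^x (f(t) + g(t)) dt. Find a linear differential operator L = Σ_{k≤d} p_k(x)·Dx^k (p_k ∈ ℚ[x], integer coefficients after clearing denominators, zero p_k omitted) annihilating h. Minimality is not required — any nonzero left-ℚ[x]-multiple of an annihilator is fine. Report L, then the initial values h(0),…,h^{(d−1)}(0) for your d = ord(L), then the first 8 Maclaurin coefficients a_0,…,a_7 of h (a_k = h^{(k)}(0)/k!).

L = -4·Dx + 4·Dx^2 - Dx^3 + Dx^4  (order 4).
h: a_k = 0, -2, 1, -1/3, -3/4, -1/60, 31/360, -1/2520, …
ICs: h(0) = 0, h′(0) = -2, h′′(0) = 2, h′′′(0) = -2.

f: a_k = -2, -2, -1, -1/3, -1/12, -1/60, -1/360, -1/2520, …
g: a_k = 0, 4, 0, -8/3, 0, 8/15, 0, -16/315, …
L₀ := lclm(L_f,L_g); ord L₀ ≤ 1+2.
Integrate: L := L₀·Dx.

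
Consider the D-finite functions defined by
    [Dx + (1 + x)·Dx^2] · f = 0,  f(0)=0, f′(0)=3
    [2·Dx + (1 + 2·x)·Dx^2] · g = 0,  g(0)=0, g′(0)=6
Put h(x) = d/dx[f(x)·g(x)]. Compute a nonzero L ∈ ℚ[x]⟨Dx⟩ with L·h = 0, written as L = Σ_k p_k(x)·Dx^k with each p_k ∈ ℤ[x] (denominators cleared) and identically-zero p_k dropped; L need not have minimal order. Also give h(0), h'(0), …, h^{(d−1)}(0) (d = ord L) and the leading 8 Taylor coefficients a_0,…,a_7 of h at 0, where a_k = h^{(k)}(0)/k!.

L = (20 + 48·x + 32·x^2) + (66 + 268·x + 360·x^2 + 160·x^3)·Dx + (32 + 180·x + 372·x^2 + 336·x^3 + 112·x^4)·Dx^2 + (3 + 22·x + 63·x^2 + 88·x^3 + 60·x^4 + 16·x^5)·Dx^3  (order 3).
h: a_k = 0, 36, -81, 156, -585/2, 2751/5, -5229/5, 14064/7, …
ICs: h(0) = 0, h′(0) = 36, h′′(0) = -162.

f: a_k = 0, 3, -3/2, 1, -3/4, 3/5, -1/2, 3/7, …
g: a_k = 0, 6, -6, 8, -12, 96/5, -32, 384/7, …
Sym-product of L_f,L_g gives L₀ (≤ ord 4).
Derive L from L₀ (diff closure).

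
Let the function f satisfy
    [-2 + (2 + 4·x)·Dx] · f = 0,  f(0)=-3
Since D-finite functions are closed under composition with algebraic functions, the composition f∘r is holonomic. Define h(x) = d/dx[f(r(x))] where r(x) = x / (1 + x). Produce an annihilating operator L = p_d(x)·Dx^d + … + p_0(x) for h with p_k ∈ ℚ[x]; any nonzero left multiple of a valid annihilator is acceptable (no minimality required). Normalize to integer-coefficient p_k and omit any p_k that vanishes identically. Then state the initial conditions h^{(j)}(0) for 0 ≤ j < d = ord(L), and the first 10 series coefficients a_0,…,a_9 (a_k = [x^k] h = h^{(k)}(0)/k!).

f: a_k = -3, -3, 3/2, -3/2, 15/8, -21/8, 63/16, -99/16, 1287/128, -2145/128, …
Change of var in L_f (x↦r) gives L₀.
h₀' ⇒ L via d/dx closure of L₀.
L = (-3 - 6·x) + (-1 - 4·x - 3·x^2)·Dx  (order 1).
h: a_k = -3, 9, -45/2, 111/2, -1125/8, 2943/8, -15813/16, 43335/16, -963873/128, 2708355/128, …
ICs: h(0) = -3.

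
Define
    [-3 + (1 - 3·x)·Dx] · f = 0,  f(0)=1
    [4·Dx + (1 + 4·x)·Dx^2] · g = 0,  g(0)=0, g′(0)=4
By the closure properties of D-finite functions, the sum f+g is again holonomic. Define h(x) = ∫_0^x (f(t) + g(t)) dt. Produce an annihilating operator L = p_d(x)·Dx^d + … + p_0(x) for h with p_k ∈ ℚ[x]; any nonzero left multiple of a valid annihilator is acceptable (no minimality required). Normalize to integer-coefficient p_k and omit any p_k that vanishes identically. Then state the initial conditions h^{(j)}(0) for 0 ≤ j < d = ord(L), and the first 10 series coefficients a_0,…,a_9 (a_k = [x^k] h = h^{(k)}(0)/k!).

L = (204 + 144·x)·Dx^2 + (11 + 312·x + 288·x^2)·Dx^3 + (-5 - 11·x + 54·x^2 + 72·x^3)·Dx^4  (order 4).
h: a_k = 0, 1, 7/2, 1/3, 145/12, 17/5, 2239/30, 139/21, 31693/56, -1631/9, …
ICs: h(0) = 0, h′(0) = 1, h′′(0) = 7, h′′′(0) = 2.

f: a_k = 1, 3, 9, 27, 81, 243, 729, 2187, 6561, 19683, …
g: a_k = 0, 4, -8, 64/3, -64, 1024/5, -2048/3, 16384/7, -8192, 262144/9, …
L₀ := lclm(L_f,L_g); ord L₀ ≤ 1+2.
h=∫h₀ ⇒ L = L₀·Dx.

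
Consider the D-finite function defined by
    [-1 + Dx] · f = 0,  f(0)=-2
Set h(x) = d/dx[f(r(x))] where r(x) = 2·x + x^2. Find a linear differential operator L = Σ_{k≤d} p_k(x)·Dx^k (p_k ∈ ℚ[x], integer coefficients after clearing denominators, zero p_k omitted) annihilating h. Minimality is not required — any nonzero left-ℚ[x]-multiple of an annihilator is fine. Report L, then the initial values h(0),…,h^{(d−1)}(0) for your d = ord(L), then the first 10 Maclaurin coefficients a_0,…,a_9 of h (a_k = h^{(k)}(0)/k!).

L = (3 + 4·x + 2·x^2) + (-1 - x)·Dx  (order 1).
h: a_k = -4, -12, -20, -76/3, -26, -346/15, -814/45, -90/7, -5281/630, -28787/5670, …
ICs: h(0) = -4.

f: a_k = -2, -2, -1, -1/3, -1/12, -1/60, -1/360, -1/2520, -1/20160, -1/181440, …
L₀ from L_f via x↦r, Dx↦r'^{-1}Dx.
Differentiate: ansatz ord ≤ ord L₀ ⇒ L.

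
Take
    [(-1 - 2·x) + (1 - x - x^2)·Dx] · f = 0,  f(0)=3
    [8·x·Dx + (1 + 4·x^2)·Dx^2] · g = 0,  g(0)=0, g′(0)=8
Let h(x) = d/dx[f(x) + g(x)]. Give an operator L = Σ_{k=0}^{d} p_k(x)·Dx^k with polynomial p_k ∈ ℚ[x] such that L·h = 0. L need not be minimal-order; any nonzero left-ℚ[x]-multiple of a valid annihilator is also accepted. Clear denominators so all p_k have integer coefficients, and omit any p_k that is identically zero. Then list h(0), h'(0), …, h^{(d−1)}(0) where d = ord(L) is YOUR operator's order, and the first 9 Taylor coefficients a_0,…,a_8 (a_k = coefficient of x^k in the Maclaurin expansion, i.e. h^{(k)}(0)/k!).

f: a_k = 3, 3, 6, 9, 15, 24, 39, 63, 102, …
g: a_k = 0, 8, 0, -32/3, 0, 128/5, 0, -512/7, 0, …
L₀ := lclm(L_f,L_g); ord L₀ ≤ 1+2.
Derive L from L₀ (diff closure).
L = (-16 + 64·x + 400·x^2 + 576·x^3 + 696·x^4 + 96·x^6) + (13 + 24·x + 22·x^2 + 204·x^3 + 548·x^4 + 488·x^5 + 48·x^6 + 96·x^7)·Dx + (-2 - 5·x - 14·x^2 + 2·x^3 - 13·x^4 + 92·x^5 + 48·x^6 + 16·x^7 + 16·x^8)·Dx^2  (order 2).
h: a_k = 11, 12, -5, 60, 248, 234, -71, 816, 3533, …
ICs: h(0) = 11, h′(0) = 12.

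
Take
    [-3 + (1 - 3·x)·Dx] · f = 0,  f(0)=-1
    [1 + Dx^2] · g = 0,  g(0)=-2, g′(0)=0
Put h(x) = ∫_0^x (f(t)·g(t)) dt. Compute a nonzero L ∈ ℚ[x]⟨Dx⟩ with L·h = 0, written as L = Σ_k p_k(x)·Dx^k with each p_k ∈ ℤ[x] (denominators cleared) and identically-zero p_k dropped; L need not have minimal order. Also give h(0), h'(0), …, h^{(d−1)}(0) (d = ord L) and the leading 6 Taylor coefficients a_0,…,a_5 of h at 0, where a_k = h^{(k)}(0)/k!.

f: a_k = -1, -3, -9, -27, -81, -243, …
g: a_k = -2, 0, 1, 0, -1/12, 0, …
h₀=f·g: eliminate ⇒ L₀, order ≤ 1·2.
Integrate: L := L₀·Dx.
L = (-1 + 3·x)·Dx + 6·Dx^2 + (-1 + 3·x)·Dx^3  (order 3).
h: a_k = 0, 2, 3, 17/3, 51/4, 1837/60, …
ICs: h(0) = 0, h′(0) = 2, h′′(0) = 6.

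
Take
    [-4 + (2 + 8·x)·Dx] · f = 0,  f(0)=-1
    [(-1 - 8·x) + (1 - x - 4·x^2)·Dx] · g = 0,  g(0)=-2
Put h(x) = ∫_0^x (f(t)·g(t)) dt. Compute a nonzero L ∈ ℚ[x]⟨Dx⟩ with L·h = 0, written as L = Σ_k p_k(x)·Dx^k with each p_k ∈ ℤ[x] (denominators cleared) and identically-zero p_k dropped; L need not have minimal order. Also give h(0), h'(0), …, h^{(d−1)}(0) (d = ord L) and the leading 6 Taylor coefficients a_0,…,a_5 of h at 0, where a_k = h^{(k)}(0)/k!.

f: a_k = -1, -2, 2, -4, 10, -28, …
g: a_k = -2, -2, -10, -18, -58, -130, …
Sym-product of L_f,L_g gives L₀ (≤ ord 1).
∫: right-multiply L₀ by Dx.
L = (3 + 10·x + 24·x^2)·Dx + (-1 - 3·x + 8·x^2 + 16·x^3)·Dx^2  (order 2).
h: a_k = 0, 2, 3, 10/3, 21/2, 62/5, …
ICs: h(0) = 0, h′(0) = 2.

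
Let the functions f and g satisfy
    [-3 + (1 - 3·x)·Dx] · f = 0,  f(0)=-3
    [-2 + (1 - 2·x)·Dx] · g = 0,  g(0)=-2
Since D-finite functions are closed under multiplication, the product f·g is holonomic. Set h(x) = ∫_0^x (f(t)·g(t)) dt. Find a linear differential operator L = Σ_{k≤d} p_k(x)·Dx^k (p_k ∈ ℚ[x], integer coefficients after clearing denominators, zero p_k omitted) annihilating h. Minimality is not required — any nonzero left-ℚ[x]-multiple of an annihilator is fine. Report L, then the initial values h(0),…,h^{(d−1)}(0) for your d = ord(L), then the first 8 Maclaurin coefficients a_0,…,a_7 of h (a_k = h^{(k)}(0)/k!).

f: a_k = -3, -9, -27, -81, -243, -729, -2187, -6561, …
g: a_k = -2, -4, -8, -16, -32, -64, -128, -256, …
Sym-product of L_f,L_g gives L₀ (≤ ord 1).
∫: right-multiply L₀ by Dx.
L = (-5 + 12·x)·Dx + (1 - 5·x + 6·x^2)·Dx^2  (order 2).
h: a_k = 0, 6, 15, 38, 195/2, 1266/5, 665, 12354/7, …
ICs: h(0) = 0, h′(0) = 6.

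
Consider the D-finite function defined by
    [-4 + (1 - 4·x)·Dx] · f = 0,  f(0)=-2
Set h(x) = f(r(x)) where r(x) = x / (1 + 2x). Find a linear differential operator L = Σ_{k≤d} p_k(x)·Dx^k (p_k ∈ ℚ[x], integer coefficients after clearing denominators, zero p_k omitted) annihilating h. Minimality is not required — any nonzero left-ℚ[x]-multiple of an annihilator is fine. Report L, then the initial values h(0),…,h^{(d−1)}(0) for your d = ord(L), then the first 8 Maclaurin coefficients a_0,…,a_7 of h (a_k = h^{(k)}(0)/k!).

L = 4 + (-1 + 4·x^2)·Dx  (order 1).
h: a_k = -2, -8, -16, -32, -64, -128, -256, -512, …
ICs: h(0) = -2.

f: a_k = -2, -8, -32, -128, -512, -2048, -8192, -32768, …
h₀=f(r): pull back L_f along r ⇒ L₀.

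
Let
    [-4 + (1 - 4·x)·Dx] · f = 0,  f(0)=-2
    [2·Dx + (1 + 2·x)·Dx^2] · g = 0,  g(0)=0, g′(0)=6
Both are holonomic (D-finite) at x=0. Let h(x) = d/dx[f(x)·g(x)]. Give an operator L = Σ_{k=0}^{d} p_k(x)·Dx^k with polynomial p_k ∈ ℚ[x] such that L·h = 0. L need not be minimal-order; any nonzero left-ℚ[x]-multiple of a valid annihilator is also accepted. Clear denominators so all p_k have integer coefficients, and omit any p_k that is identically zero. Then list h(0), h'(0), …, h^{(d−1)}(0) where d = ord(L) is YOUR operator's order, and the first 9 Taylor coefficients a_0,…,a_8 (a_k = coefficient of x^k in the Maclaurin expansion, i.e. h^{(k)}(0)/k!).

f: a_k = -2, -8, -32, -128, -512, -2048, -8192, -32768, -131072, …
g: a_k = 0, 6, -6, 8, -12, 96/5, -32, 384/7, -96, …
Sym-product of L_f,L_g gives L₀ (≤ ord 2).
h₀' ⇒ L via d/dx closure of L₀.
L = 32 + (8 + 40·x)·Dx + (-1 + 2·x + 8·x^2)·Dx^2  (order 2).
h: a_k = -12, -72, -480, -2464, -12512, -298368/5, -1396224/5, -44625408/35, -200921856/35, …
ICs: h(0) = -12, h′(0) = -72.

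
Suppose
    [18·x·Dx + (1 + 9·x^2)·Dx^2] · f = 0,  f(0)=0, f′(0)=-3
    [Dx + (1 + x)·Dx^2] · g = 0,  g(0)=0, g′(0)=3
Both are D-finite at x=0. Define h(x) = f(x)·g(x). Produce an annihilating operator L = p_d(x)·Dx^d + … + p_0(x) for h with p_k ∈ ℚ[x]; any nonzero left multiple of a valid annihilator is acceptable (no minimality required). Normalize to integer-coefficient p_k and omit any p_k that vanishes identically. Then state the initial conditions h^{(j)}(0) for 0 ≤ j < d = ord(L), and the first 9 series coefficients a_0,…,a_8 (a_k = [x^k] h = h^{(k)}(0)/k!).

f: a_k = 0, -3, 0, 9, 0, -243/5, 0, 2187/7, 0, …
g: a_k = 0, 3, -3/2, 1, -3/4, 3/5, -1/2, 3/7, -3/8, …
h₀=f·g: eliminate ⇒ L₀, order ≤ 2·2.
L = (1368 + 2700·x + 37584·x^2 + 95580·x^3 + 87480·x^4 + 37908·x^5 + 26244·x^7)·Dx + (1298 + 9180·x + 54612·x^2 + 194724·x^3 + 324000·x^4 + 271188·x^5 + 102060·x^6 + 78732·x^7 + 91854·x^8)·Dx^2 + (76 + 2848·x + 12096·x^2 + 43992·x^3 + 117288·x^4 + 173016·x^5 + 139968·x^6 + 75816·x^7 + 78732·x^8 + 52488·x^9)·Dx^3 + (37 + 146·x + 901·x^2 + 2808·x^3 + 7362·x^4 + 15228·x^5 + 21546·x^6 + 17496·x^7 + 12393·x^8 + 13122·x^9 + 6561·x^10)·Dx^4  (order 4).
h: a_k = 0, 0, -9, 9/2, 24, -45/4, -693/5, 1353/20, 4464/5, …
ICs: h(0) = 0, h′(0) = 0, h′′(0) = -18, h′′′(0) = 27.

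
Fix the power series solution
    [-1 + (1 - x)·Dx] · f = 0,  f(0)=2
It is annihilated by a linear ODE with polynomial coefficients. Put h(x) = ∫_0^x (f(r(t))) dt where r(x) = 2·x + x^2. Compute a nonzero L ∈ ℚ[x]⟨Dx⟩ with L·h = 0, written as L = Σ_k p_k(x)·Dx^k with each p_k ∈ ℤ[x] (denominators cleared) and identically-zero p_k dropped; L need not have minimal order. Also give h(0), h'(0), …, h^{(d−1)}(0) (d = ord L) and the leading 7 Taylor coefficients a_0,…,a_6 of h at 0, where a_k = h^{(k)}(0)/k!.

f: a_k = 2, 2, 2, 2, 2, 2, 2, …
L₀ from L_f via x↦r, Dx↦r'^{-1}Dx.
∫: right-multiply L₀ by Dx.
L = (2 + 2·x)·Dx + (-1 + 2·x + x^2)·Dx^2  (order 2).
h: a_k = 0, 2, 2, 10/3, 6, 58/5, 70/3, …
ICs: h(0) = 0, h′(0) = 2.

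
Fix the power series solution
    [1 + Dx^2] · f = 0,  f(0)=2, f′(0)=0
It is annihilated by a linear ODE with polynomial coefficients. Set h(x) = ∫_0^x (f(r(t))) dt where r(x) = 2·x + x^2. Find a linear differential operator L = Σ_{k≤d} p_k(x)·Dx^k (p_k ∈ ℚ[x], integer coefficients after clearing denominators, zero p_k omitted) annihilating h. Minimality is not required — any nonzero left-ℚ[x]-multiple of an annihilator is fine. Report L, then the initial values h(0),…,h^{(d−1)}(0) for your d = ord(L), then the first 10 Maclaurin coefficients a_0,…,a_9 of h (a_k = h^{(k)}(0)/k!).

f: a_k = 2, 0, -1, 0, 1/12, 0, -1/360, 0, 1/20160, 0, …
L₀ from L_f via x↦r, Dx↦r'^{-1}Dx.
h=∫₀ˣh₀: take L = L₀·Dx.
L = (4 + 12·x + 12·x^2 + 4·x^3)·Dx - Dx^2 + (1 + x)·Dx^3  (order 3).
h: a_k = 0, 2, 0, -4/3, -1, 1/15, 4/9, 82/315, 1/60, -719/11340, …
ICs: h(0) = 0, h′(0) = 2, h′′(0) = 0.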